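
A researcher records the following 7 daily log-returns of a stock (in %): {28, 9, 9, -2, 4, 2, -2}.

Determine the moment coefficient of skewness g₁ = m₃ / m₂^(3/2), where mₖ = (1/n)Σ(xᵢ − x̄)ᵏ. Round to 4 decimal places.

1.2834

x̄ = (28 + 9 + 9 - 2 + 4 + 2 - 2) / 7 = 6.8571
deviations (xᵢ − x̄): 21.1429, 2.1429, 2.1429, -8.8571, -2.8571, -4.8571, -8.8571
Σ(xᵢ − x̄)² = 644.8571 ⇒ m₂ = 644.8571/7 = 92.12245
Σ(xᵢ − x̄)³ = 7943.3878 ⇒ m₃ = 7943.3878/7 = 1134.76968
m₂^(3/2) = 92.12245^(1.5) = 884.19532
g₁ = m₃ / m₂^(3/2) = 1134.76968 / 884.19532 ≈ 1.2834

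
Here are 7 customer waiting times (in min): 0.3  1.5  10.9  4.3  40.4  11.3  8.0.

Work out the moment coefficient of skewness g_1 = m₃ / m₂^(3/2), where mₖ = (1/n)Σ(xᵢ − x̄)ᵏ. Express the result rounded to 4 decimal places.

1.6271

x̄ = (0.3 + 1.5 + 10.9 + 4.3 + 40.4 + 11.3 + 8.0) / 7 = 10.9571
deviations (xᵢ − x̄): -10.6571, -9.4571, -0.0571, -6.6571, 29.4429, 0.3429, -2.9571
Σ(xᵢ − x̄)² = 1123.0771 ⇒ m₂ = 1123.0771/7 = 160.43959
Σ(xᵢ − x̄)³ = 23146.4252 ⇒ m₃ = 23146.4252/7 = 3306.63217
m₂^(3/2) = 160.43959^(1.5) = 2032.20410
g_1 = m₃ / m₂^(3/2) = 3306.63217 / 2032.20410 ≈ 1.6271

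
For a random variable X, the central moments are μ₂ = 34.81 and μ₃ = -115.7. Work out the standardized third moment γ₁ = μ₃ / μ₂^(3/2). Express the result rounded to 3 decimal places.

-0.563

σ = √μ₂ = √34.81 = 5.90000
σ³ = μ₂^(3/2) = 205.37900
γ₁ = μ₃/σ³ = -115.7 / 205.37900 ≈ -0.563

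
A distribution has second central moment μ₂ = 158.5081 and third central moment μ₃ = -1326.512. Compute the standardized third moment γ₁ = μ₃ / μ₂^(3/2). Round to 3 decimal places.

σ = √μ₂ = √158.5081 = 12.59000
σ³ = μ₂^(3/2) = 1995.61698
γ₁ = μ₃/σ³ = -1326.512 / 1995.61698 ≈ -0.665

-0.665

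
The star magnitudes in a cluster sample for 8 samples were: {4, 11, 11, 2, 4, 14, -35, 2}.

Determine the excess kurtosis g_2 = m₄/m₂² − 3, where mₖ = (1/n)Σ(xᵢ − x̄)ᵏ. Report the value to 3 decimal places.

2.199

x̄ = 1.6250
Σ(xᵢ − x̄)² = 1681.8750 ⇒ m₂ = 210.23438
Σ(xᵢ − x̄)⁴ = 1838294.0566 ⇒ m₄ = 229786.75708
m₂² = 44198.49243
g_2 = m₄/m₂² − 3 = 5.19897 − 3 ≈ 2.199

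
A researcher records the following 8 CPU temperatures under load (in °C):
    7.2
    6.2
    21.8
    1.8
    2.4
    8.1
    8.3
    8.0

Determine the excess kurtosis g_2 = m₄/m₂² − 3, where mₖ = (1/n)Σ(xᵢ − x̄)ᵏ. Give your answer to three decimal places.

1.465

x̄ = 7.9750
Σ(xᵢ − x̄)² = 264.2150 ⇒ m₂ = 33.02687
Σ(xᵢ − x̄)⁴ = 38961.1642 ⇒ m₄ = 4870.14553
m₂² = 1090.77447
g_2 = m₄/m₂² − 3 = 4.46485 − 3 ≈ 1.465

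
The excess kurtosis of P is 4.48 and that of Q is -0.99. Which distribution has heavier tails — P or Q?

P

Higher excess kurtosis ⇒ heavier tails relative to the normal distribution.
4.48 vs -0.99: the larger is 4.48, so P has heavier tails. (P is leptokurtic — heavier-than-normal tails; the other is platykurtic.)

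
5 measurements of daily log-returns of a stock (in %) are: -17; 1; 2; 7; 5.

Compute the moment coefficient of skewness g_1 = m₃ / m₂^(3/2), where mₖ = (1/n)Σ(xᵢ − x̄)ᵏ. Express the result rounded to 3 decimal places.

x̄ = (-17 + 1 + 2 + 7 + 5) / 5 = -0.4000
deviations (xᵢ − x̄): -16.6000, 1.4000, 2.4000, 7.4000, 5.4000
Σ(xᵢ − x̄)² = 367.2000 ⇒ m₂ = 367.2000/5 = 73.44000
Σ(xᵢ − x̄)³ = -3995.0400 ⇒ m₃ = -3995.0400/5 = -799.00800
m₂^(3/2) = 73.44000^(1.5) = 629.35980
g_1 = m₃ / m₂^(3/2) = -799.00800 / 629.35980 ≈ -1.270

-1.270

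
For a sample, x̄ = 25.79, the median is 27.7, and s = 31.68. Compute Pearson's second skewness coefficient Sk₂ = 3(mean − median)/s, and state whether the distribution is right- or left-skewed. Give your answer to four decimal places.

Sk₂ = 3(25.79 − 27.7) / 31.68 = 3 × -1.9100 / 31.68
    = -5.7300 / 31.68 ≈ -0.1809
Sk₂ < 0 ⇒ mean < median ⇒ left-skewed (negative skew).

-0.1809, left-skewed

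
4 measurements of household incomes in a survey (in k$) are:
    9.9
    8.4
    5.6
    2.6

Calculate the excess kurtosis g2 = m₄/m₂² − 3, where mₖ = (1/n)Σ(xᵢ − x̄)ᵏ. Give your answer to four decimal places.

x̄ = 6.6250
Σ(xᵢ − x̄)² = 31.1275 ⇒ m₂ = 7.78188
Σ(xᵢ − x̄)⁴ = 388.5295 ⇒ m₄ = 97.13238
m₂² = 60.55758
g2 = m₄/m₂² − 3 = 1.60397 − 3 ≈ -1.3960

-1.3960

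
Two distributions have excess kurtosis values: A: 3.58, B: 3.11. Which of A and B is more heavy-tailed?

A

Higher excess kurtosis ⇒ heavier tails relative to the normal distribution.
3.58 vs 3.11: the larger is 3.58, so A has heavier tails.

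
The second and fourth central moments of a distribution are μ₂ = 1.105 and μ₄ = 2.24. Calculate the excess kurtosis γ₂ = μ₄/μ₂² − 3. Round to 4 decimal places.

μ₂² = 1.105² = 1.22103
μ₄/μ₂² = 2.24 / 1.22103 = 1.83452
γ₂ = 1.83452 − 3 ≈ -1.1655

-1.1655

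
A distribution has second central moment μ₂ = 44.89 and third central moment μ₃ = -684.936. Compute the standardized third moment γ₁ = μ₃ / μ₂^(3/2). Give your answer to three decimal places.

σ = √μ₂ = √44.89 = 6.70000
σ³ = μ₂^(3/2) = 300.76300
γ₁ = μ₃/σ³ = -684.936 / 300.76300 ≈ -2.277

-2.277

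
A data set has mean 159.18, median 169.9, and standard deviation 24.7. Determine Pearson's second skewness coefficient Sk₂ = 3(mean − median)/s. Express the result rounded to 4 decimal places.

Sk₂ = 3(159.18 − 169.9) / 24.7 = 3 × -10.7200 / 24.7
    = -32.1600 / 24.7 ≈ -1.3020

-1.3020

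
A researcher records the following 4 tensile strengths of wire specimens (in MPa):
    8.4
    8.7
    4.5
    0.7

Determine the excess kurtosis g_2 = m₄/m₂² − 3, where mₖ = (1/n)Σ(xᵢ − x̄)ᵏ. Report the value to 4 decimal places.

-1.4066

x̄ = 5.5750
Σ(xᵢ − x̄)² = 42.6675 ⇒ m₂ = 10.66688
Σ(xᵢ − x̄)⁴ = 725.1982 ⇒ m₄ = 181.29955
m₂² = 113.78222
g_2 = m₄/m₂² − 3 = 1.59339 − 3 ≈ -1.4066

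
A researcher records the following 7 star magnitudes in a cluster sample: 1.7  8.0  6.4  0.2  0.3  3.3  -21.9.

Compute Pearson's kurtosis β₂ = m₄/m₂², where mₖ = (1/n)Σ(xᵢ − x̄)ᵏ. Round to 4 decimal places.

4.4085

x̄ = -0.2857
Σ(xᵢ − x̄)² = 597.9086 ⇒ m₂ = 85.41551
Σ(xᵢ − x̄)⁴ = 225146.9293 ⇒ m₄ = 32163.84704
m₂² = 7295.80938
β₂ = m₄/m₂² = 32163.84704 / 7295.80938 ≈ 4.4085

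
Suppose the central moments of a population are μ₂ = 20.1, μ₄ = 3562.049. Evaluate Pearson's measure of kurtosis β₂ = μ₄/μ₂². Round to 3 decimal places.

8.817

μ₂² = 20.1² = 404.01000
μ₄/μ₂² = 3562.049 / 404.01000 = 8.81673
β₂ ≈ 8.817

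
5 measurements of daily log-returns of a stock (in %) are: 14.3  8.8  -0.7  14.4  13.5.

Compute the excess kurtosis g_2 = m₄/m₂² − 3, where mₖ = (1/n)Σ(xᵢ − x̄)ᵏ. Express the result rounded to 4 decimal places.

x̄ = 10.0600
Σ(xᵢ − x̄)² = 166.0120 ⇒ m₂ = 33.20240
Σ(xᵢ − x̄)⁴ = 14224.9812 ⇒ m₄ = 2844.99623
m₂² = 1102.39937
g_2 = m₄/m₂² − 3 = 2.58073 − 3 ≈ -0.4193

-0.4193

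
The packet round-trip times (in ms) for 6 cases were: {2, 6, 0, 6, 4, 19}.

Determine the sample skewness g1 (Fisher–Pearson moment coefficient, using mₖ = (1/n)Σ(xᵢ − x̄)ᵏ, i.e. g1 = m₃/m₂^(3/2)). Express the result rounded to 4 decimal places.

x̄ = (2 + 6 + 0 + 6 + 4 + 19) / 6 = 6.1667
deviations (xᵢ − x̄): -4.1667, -0.1667, -6.1667, -0.1667, -2.1667, 12.8333
Σ(xᵢ − x̄)² = 224.8333 ⇒ m₂ = 224.8333/6 = 37.47222
Σ(xᵢ − x̄)³ = 1796.5556 ⇒ m₃ = 1796.5556/6 = 299.42593
m₂^(3/2) = 37.47222^(1.5) = 229.38456
g1 = m₃ / m₂^(3/2) = 299.42593 / 229.38456 ≈ 1.3053

1.3053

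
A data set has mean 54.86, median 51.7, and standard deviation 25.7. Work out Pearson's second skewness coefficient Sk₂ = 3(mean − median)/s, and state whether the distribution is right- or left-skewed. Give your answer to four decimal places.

0.3689, right-skewed

Sk₂ = 3(54.86 − 51.7) / 25.7 = 3 × 3.1600 / 25.7
    = 9.4800 / 25.7 ≈ 0.3689
Sk₂ > 0 ⇒ mean > median ⇒ right-skewed (positive skew).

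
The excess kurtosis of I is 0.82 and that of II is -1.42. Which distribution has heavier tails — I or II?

I

Higher excess kurtosis ⇒ heavier tails relative to the normal distribution.
0.82 vs -1.42: the larger is 0.82, so I has heavier tails. (I is leptokurtic — heavier-than-normal tails; the other is platykurtic.)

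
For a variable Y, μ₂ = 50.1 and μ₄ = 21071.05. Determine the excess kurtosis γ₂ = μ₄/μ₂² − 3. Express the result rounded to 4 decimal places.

μ₂² = 50.1² = 2510.01000
μ₄/μ₂² = 21071.05 / 2510.01000 = 8.39481
γ₂ = 8.39481 − 3 ≈ 5.3948

5.3948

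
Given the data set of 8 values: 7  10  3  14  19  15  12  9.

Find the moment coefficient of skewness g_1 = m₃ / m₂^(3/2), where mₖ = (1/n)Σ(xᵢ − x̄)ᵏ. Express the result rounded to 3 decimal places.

x̄ = (7 + 10 + 3 + 14 + 19 + 15 + 12 + 9) / 8 = 11.1250
deviations (xᵢ − x̄): -4.1250, -1.1250, -8.1250, 2.8750, 7.8750, 3.8750, 0.8750, -2.1250
Σ(xᵢ − x̄)² = 174.8750 ⇒ m₂ = 174.8750/8 = 21.85938
Σ(xᵢ − x̄)³ = -46.5938 ⇒ m₃ = -46.5938/8 = -5.82422
m₂^(3/2) = 21.85938^(1.5) = 102.20134
g_1 = m₃ / m₂^(3/2) = -5.82422 / 102.20134 ≈ -0.057

-0.057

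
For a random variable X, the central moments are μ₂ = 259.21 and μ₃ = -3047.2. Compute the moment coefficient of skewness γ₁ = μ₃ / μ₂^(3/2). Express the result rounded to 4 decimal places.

-0.7302

σ = √μ₂ = √259.21 = 16.10000
σ³ = μ₂^(3/2) = 4173.28100
γ₁ = μ₃/σ³ = -3047.2 / 4173.28100 ≈ -0.7302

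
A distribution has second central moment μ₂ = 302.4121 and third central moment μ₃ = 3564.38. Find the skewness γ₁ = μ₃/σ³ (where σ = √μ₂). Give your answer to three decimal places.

0.678

σ = √μ₂ = √302.4121 = 17.39000
σ³ = μ₂^(3/2) = 5258.94642
γ₁ = μ₃/σ³ = 3564.38 / 5258.94642 ≈ 0.678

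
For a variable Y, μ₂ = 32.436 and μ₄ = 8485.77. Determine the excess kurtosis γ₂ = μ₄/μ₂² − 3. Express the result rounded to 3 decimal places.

5.066

μ₂² = 32.436² = 1052.09410
μ₄/μ₂² = 8485.77 / 1052.09410 = 8.06560
γ₂ = 8.06560 − 3 ≈ 5.066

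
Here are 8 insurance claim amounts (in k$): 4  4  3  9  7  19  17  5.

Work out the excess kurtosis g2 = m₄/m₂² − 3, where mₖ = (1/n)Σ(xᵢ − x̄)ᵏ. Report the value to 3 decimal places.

-0.854

x̄ = 8.5000
Σ(xᵢ − x̄)² = 268.0000 ⇒ m₂ = 33.50000
Σ(xᵢ − x̄)⁴ = 19265.5000 ⇒ m₄ = 2408.18750
m₂² = 1122.25000
g2 = m₄/m₂² − 3 = 2.14586 − 3 ≈ -0.854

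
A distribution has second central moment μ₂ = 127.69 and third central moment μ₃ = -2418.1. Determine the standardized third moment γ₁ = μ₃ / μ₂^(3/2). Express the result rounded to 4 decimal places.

σ = √μ₂ = √127.69 = 11.30000
σ³ = μ₂^(3/2) = 1442.89700
γ₁ = μ₃/σ³ = -2418.1 / 1442.89700 ≈ -1.6759

-1.6759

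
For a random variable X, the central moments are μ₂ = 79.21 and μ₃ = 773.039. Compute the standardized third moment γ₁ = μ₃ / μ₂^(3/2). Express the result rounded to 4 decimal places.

σ = √μ₂ = √79.21 = 8.90000
σ³ = μ₂^(3/2) = 704.96900
γ₁ = μ₃/σ³ = 773.039 / 704.96900 ≈ 1.0966

1.0966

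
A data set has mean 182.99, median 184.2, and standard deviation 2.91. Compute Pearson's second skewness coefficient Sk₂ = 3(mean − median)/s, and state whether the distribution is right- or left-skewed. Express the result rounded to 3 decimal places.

-1.247, left-skewed

Sk₂ = 3(182.99 − 184.2) / 2.91 = 3 × -1.2100 / 2.91
    = -3.6300 / 2.91 ≈ -1.247
Sk₂ < 0 ⇒ mean < median ⇒ left-skewed (negative skew).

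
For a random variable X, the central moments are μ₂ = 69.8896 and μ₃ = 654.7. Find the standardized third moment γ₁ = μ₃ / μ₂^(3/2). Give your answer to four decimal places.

1.1205

σ = √μ₂ = √69.8896 = 8.36000
σ³ = μ₂^(3/2) = 584.27706
γ₁ = μ₃/σ³ = 654.7 / 584.27706 ≈ 1.1205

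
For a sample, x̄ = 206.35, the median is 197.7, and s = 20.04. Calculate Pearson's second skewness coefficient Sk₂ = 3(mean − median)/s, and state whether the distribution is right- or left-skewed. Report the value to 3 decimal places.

1.295, right-skewed

Sk₂ = 3(206.35 − 197.7) / 20.04 = 3 × 8.6500 / 20.04
    = 25.9500 / 20.04 ≈ 1.295
Sk₂ > 0 ⇒ mean > median ⇒ right-skewed (positive skew).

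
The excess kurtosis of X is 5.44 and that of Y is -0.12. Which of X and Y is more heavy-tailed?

X

Higher excess kurtosis ⇒ heavier tails relative to the normal distribution.
5.44 vs -0.12: the larger is 5.44, so X has heavier tails. (X is leptokurtic — heavier-than-normal tails; the other is platykurtic.)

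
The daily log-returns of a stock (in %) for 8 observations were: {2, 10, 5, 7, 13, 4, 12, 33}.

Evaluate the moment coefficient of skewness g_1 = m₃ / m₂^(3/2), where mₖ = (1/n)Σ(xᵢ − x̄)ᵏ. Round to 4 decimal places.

1.5942

x̄ = (2 + 10 + 5 + 7 + 13 + 4 + 12 + 33) / 8 = 10.7500
deviations (xᵢ − x̄): -8.7500, -0.7500, -5.7500, -3.7500, 2.2500, -6.7500, 1.2500, 22.2500
Σ(xᵢ − x̄)² = 671.5000 ⇒ m₂ = 671.5000/8 = 83.93750
Σ(xᵢ − x̄)³ = 9807.7500 ⇒ m₃ = 9807.7500/8 = 1225.96875
m₂^(3/2) = 83.93750^(1.5) = 769.01364
g_1 = m₃ / m₂^(3/2) = 1225.96875 / 769.01364 ≈ 1.5942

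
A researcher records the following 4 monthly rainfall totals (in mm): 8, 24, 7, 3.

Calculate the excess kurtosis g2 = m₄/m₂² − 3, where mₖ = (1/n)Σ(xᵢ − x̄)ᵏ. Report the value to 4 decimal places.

-0.7854

x̄ = 10.5000
Σ(xᵢ − x̄)² = 257.0000 ⇒ m₂ = 64.25000
Σ(xᵢ − x̄)⁴ = 36568.2500 ⇒ m₄ = 9142.06250
m₂² = 4128.06250
g2 = m₄/m₂² − 3 = 2.21461 − 3 ≈ -0.7854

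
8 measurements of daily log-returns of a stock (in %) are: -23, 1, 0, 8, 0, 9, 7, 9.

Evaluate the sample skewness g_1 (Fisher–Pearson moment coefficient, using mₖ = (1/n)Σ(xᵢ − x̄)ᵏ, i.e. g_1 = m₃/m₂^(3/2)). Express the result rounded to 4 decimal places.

x̄ = (-23 + 1 + 0 + 8 + 0 + 9 + 7 + 9) / 8 = 1.3750
deviations (xᵢ − x̄): -24.3750, -0.3750, -1.3750, 6.6250, -1.3750, 7.6250, 5.6250, 7.6250
Σ(xᵢ − x̄)² = 789.8750 ⇒ m₂ = 789.8750/8 = 98.73438
Σ(xᵢ − x̄)³ = -13132.0313 ⇒ m₃ = -13132.0313/8 = -1641.50391
m₂^(3/2) = 98.73438^(1.5) = 981.07582
g_1 = m₃ / m₂^(3/2) = -1641.50391 / 981.07582 ≈ -1.6732

-1.6732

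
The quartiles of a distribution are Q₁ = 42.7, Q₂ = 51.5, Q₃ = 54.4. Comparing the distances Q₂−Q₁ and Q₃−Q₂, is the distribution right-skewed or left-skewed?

Q₂ − Q₁ = 8.8;  Q₃ − Q₂ = 2.9
Q₂ − Q₁ > Q₃ − Q₂ ⇒ the lower half is more spread out ⇒ left-skewed.

left-skewed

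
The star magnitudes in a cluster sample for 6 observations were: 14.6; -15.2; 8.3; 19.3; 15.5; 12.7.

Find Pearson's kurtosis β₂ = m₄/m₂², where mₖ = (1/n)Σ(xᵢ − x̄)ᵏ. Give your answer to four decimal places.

3.6303

x̄ = 9.2000
Σ(xᵢ − x̄)² = 779.2800 ⇒ m₂ = 129.88000
Σ(xᵢ − x̄)⁴ = 367435.8900 ⇒ m₄ = 61239.31500
m₂² = 16868.81440
β₂ = m₄/m₂² = 61239.31500 / 16868.81440 ≈ 3.6303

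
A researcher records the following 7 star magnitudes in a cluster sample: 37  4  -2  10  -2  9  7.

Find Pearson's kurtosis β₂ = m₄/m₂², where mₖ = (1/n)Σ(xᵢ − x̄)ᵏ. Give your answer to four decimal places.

x̄ = 9.0000
Σ(xᵢ − x̄)² = 1056.0000 ⇒ m₂ = 150.85714
Σ(xᵢ − x̄)⁴ = 644580.0000 ⇒ m₄ = 92082.85714
m₂² = 22757.87755
β₂ = m₄/m₂² = 92082.85714 / 22757.87755 ≈ 4.0462

4.0462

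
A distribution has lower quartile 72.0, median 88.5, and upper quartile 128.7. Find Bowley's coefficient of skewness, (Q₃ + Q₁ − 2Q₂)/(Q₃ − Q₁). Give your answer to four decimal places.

numerator: Q₃ + Q₁ − 2Q₂ = 128.7 + 72.0 − 2×88.5 = 23.7000
denominator: Q₃ − Q₁ = 128.7 − 72.0 = 56.7000
Bowley skewness = 23.7000 / 56.7000 ≈ 0.4180

0.4180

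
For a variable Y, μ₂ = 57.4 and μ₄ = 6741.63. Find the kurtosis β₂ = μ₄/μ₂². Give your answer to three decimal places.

μ₂² = 57.4² = 3294.76000
μ₄/μ₂² = 6741.63 / 3294.76000 = 2.04617
β₂ ≈ 2.046

2.046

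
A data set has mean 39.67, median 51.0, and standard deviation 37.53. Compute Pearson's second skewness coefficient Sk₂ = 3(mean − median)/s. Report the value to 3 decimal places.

Sk₂ = 3(39.67 − 51.0) / 37.53 = 3 × -11.3300 / 37.53
    = -33.9900 / 37.53 ≈ -0.906

-0.906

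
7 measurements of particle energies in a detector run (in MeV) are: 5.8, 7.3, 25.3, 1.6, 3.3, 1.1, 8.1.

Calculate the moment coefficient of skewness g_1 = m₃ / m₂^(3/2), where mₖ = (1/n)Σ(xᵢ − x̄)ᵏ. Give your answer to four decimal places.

1.6024

x̄ = (5.8 + 7.3 + 25.3 + 1.6 + 3.3 + 1.1 + 8.1) / 7 = 7.5000
deviations (xᵢ − x̄): -1.7000, -0.2000, 17.8000, -5.9000, -4.2000, -6.4000, 0.6000
Σ(xᵢ − x̄)² = 413.5400 ⇒ m₂ = 413.5400/7 = 59.07714
Σ(xᵢ − x̄)³ = 5093.4360 ⇒ m₃ = 5093.4360/7 = 727.63371
m₂^(3/2) = 59.07714^(1.5) = 454.07671
g_1 = m₃ / m₂^(3/2) = 727.63371 / 454.07671 ≈ 1.6024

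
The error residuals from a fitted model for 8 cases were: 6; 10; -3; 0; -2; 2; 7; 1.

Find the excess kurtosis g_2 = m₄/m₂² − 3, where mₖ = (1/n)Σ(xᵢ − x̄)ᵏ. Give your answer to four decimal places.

-1.1826

x̄ = 2.6250
Σ(xᵢ − x̄)² = 147.8750 ⇒ m₂ = 18.48438
Σ(xᵢ − x̄)⁴ = 4967.7441 ⇒ m₄ = 620.96802
m₂² = 341.67212
g_2 = m₄/m₂² − 3 = 1.81744 − 3 ≈ -1.1826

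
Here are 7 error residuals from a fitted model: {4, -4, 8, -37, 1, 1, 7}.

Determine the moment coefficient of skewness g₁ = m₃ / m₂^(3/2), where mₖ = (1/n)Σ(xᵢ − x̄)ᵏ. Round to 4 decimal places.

-1.7629

x̄ = (4 - 4 + 8 - 37 + 1 + 1 + 7) / 7 = -2.8571
deviations (xᵢ − x̄): 6.8571, -1.1429, 10.8571, -34.1429, 3.8571, 3.8571, 9.8571
Σ(xᵢ − x̄)² = 1458.8571 ⇒ m₂ = 1458.8571/7 = 208.40816
Σ(xᵢ − x̄)³ = -37128.2449 ⇒ m₃ = -37128.2449/7 = -5304.03499
m₂^(3/2) = 208.40816^(1.5) = 3008.65291
g₁ = m₃ / m₂^(3/2) = -5304.03499 / 3008.65291 ≈ -1.7629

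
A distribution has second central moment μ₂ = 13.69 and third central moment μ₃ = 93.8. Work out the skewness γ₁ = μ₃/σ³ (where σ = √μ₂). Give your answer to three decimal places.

1.852

σ = √μ₂ = √13.69 = 3.70000
σ³ = μ₂^(3/2) = 50.65300
γ₁ = μ₃/σ³ = 93.8 / 50.65300 ≈ 1.852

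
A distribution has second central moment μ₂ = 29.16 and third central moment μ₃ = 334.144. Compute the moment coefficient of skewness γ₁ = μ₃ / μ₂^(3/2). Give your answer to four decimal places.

2.1220

σ = √μ₂ = √29.16 = 5.40000
σ³ = μ₂^(3/2) = 157.46400
γ₁ = μ₃/σ³ = 334.144 / 157.46400 ≈ 2.1220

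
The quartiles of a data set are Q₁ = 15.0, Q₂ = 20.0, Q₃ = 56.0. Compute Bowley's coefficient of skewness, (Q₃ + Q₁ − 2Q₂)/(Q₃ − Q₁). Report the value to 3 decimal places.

0.756

numerator: Q₃ + Q₁ − 2Q₂ = 56.0 + 15.0 − 2×20.0 = 31.0000
denominator: Q₃ − Q₁ = 56.0 − 15.0 = 41.0000
Bowley skewness = 31.0000 / 41.0000 ≈ 0.756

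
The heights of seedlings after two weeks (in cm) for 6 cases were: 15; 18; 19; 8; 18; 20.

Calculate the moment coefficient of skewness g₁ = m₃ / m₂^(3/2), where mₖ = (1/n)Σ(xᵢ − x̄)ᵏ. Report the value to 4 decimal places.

x̄ = (15 + 18 + 19 + 8 + 18 + 20) / 6 = 16.3333
deviations (xᵢ − x̄): -1.3333, 1.6667, 2.6667, -8.3333, 1.6667, 3.6667
Σ(xᵢ − x̄)² = 97.3333 ⇒ m₂ = 97.3333/6 = 16.22222
Σ(xᵢ − x̄)³ = -503.5556 ⇒ m₃ = -503.5556/6 = -83.92593
m₂^(3/2) = 16.22222^(1.5) = 65.33795
g₁ = m₃ / m₂^(3/2) = -83.92593 / 65.33795 ≈ -1.2845

-1.2845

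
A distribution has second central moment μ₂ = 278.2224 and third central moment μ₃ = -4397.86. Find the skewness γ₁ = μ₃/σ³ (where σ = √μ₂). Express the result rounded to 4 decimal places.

σ = √μ₂ = √278.2224 = 16.68000
σ³ = μ₂^(3/2) = 4640.74963
γ₁ = μ₃/σ³ = -4397.86 / 4640.74963 ≈ -0.9477

-0.9477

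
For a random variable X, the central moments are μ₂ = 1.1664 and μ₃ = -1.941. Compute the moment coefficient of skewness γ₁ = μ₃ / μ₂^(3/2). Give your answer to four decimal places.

σ = √μ₂ = √1.1664 = 1.08000
σ³ = μ₂^(3/2) = 1.25971
γ₁ = μ₃/σ³ = -1.941 / 1.25971 ≈ -1.5408

-1.5408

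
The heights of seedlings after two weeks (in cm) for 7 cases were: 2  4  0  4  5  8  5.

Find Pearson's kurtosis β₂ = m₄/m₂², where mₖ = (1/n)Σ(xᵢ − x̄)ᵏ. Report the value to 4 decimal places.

x̄ = 4.0000
Σ(xᵢ − x̄)² = 38.0000 ⇒ m₂ = 5.42857
Σ(xᵢ − x̄)⁴ = 530.0000 ⇒ m₄ = 75.71429
m₂² = 29.46939
β₂ = m₄/m₂² = 75.71429 / 29.46939 ≈ 2.5693

2.5693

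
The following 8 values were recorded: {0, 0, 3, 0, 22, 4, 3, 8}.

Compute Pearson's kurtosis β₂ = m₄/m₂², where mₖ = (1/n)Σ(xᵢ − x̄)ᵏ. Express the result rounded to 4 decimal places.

4.6879

x̄ = 5.0000
Σ(xᵢ − x̄)² = 382.0000 ⇒ m₂ = 47.75000
Σ(xᵢ − x̄)⁴ = 85510.0000 ⇒ m₄ = 10688.75000
m₂² = 2280.06250
β₂ = m₄/m₂² = 10688.75000 / 2280.06250 ≈ 4.6879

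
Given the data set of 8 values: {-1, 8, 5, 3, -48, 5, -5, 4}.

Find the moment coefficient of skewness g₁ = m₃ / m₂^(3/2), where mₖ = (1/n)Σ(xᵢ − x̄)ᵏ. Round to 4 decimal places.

x̄ = (-1 + 8 + 5 + 3 - 48 + 5 - 5 + 4) / 8 = -3.6250
deviations (xᵢ − x̄): 2.6250, 11.6250, 8.6250, 6.6250, -44.3750, 8.6250, -1.3750, 7.6250
Σ(xᵢ − x̄)² = 2363.8750 ⇒ m₂ = 2363.8750/8 = 295.48438
Σ(xᵢ − x̄)³ = -83776.7813 ⇒ m₃ = -83776.7813/8 = -10472.09766
m₂^(3/2) = 295.48438^(1.5) = 5079.27563
g₁ = m₃ / m₂^(3/2) = -10472.09766 / 5079.27563 ≈ -2.0617

-2.0617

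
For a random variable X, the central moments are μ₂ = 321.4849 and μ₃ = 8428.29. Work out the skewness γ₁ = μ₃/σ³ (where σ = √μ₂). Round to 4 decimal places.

σ = √μ₂ = √321.4849 = 17.93000
σ³ = μ₂^(3/2) = 5764.22426
γ₁ = μ₃/σ³ = 8428.29 / 5764.22426 ≈ 1.4622

1.4622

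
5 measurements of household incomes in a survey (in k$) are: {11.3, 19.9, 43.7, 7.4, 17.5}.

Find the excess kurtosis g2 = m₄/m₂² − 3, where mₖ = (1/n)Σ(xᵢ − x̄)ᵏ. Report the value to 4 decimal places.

-0.2961

x̄ = 19.9600
Σ(xᵢ − x̄)² = 802.3920 ⇒ m₂ = 160.47840
Σ(xᵢ − x̄)⁴ = 348178.1431 ⇒ m₄ = 69635.62862
m₂² = 25753.31687
g2 = m₄/m₂² − 3 = 2.70395 − 3 ≈ -0.2961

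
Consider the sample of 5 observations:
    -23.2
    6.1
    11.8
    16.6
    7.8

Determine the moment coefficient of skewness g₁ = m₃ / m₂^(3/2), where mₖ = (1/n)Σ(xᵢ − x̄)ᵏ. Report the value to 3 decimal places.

x̄ = (-23.2 + 6.1 + 11.8 + 16.6 + 7.8) / 5 = 3.8200
deviations (xᵢ − x̄): -27.0200, 2.2800, 7.9800, 12.7800, 3.9800
Σ(xᵢ − x̄)² = 978.1280 ⇒ m₂ = 978.1280/5 = 195.62560
Σ(xᵢ − x̄)³ = -17056.3687 ⇒ m₃ = -17056.3687/5 = -3411.27374
m₂^(3/2) = 195.62560^(1.5) = 2736.14136
g₁ = m₃ / m₂^(3/2) = -3411.27374 / 2736.14136 ≈ -1.247

-1.247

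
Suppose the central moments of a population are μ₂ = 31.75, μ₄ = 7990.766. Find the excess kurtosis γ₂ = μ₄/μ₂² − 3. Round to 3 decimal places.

4.927

μ₂² = 31.75² = 1008.06250
μ₄/μ₂² = 7990.766 / 1008.06250 = 7.92686
γ₂ = 7.92686 − 3 ≈ 4.927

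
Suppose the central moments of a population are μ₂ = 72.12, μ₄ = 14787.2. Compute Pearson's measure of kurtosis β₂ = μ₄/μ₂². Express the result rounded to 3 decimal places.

2.843

μ₂² = 72.12² = 5201.29440
μ₄/μ₂² = 14787.2 / 5201.29440 = 2.84298
β₂ ≈ 2.843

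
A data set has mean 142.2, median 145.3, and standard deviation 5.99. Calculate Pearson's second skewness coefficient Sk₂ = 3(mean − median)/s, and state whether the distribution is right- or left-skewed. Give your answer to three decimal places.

-1.553, left-skewed

Sk₂ = 3(142.2 − 145.3) / 5.99 = 3 × -3.1000 / 5.99
    = -9.3000 / 5.99 ≈ -1.553
Sk₂ < 0 ⇒ mean < median ⇒ left-skewed (negative skew).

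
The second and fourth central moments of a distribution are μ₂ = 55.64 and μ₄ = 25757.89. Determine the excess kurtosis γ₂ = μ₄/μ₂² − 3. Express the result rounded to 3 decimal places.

5.320

μ₂² = 55.64² = 3095.80960
μ₄/μ₂² = 25757.89 / 3095.80960 = 8.32024
γ₂ = 8.32024 − 3 ≈ 5.320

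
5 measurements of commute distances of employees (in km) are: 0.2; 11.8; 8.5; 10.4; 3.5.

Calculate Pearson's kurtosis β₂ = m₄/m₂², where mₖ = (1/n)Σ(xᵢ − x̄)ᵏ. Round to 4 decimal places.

1.5800

x̄ = 6.8800
Σ(xᵢ − x̄)² = 95.2680 ⇒ m₂ = 19.05360
Σ(xᵢ − x̄)⁴ = 2868.0348 ⇒ m₄ = 573.60696
m₂² = 363.03967
β₂ = m₄/m₂² = 573.60696 / 363.03967 ≈ 1.5800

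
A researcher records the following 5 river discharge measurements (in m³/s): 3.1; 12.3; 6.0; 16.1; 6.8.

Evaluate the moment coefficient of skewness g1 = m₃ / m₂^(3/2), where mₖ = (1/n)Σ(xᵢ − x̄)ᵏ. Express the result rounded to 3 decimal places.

x̄ = (3.1 + 12.3 + 6.0 + 16.1 + 6.8) / 5 = 8.8600
deviations (xᵢ − x̄): -5.7600, 3.4400, -2.8600, 7.2400, -2.0600
Σ(xᵢ − x̄)² = 109.8520 ⇒ m₂ = 109.8520/5 = 21.97040
Σ(xᵢ − x̄)³ = 196.9726 ⇒ m₃ = 196.9726/5 = 39.39451
m₂^(3/2) = 21.97040^(1.5) = 102.98096
g1 = m₃ / m₂^(3/2) = 39.39451 / 102.98096 ≈ 0.383

0.383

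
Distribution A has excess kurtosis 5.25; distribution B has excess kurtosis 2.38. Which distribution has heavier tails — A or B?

A

Higher excess kurtosis ⇒ heavier tails relative to the normal distribution.
5.25 vs 2.38: the larger is 5.25, so A has heavier tails.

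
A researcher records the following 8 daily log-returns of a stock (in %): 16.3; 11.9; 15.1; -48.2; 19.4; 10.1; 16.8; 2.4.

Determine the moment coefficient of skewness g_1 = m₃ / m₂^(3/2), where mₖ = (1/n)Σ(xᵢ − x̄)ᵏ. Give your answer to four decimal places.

-2.0345

x̄ = (16.3 + 11.9 + 15.1 - 48.2 + 19.4 + 10.1 + 16.8 + 2.4) / 8 = 5.4750
deviations (xᵢ − x̄): 10.8250, 6.4250, 9.6250, -53.6750, 13.9250, 4.6250, 11.3250, -3.0750
Σ(xᵢ − x̄)² = 3485.1150 ⇒ m₂ = 3485.1150/8 = 435.63938
Σ(xᵢ − x̄)³ = -147990.1163 ⇒ m₃ = -147990.1163/8 = -18498.76453
m₂^(3/2) = 435.63938^(1.5) = 9092.65451
g_1 = m₃ / m₂^(3/2) = -18498.76453 / 9092.65451 ≈ -2.0345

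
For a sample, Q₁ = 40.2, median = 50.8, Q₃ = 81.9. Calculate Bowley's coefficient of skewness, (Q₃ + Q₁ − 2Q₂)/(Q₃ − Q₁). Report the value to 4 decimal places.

numerator: Q₃ + Q₁ − 2Q₂ = 81.9 + 40.2 − 2×50.8 = 20.5000
denominator: Q₃ − Q₁ = 81.9 − 40.2 = 41.7000
Bowley skewness = 20.5000 / 41.7000 ≈ 0.4916

0.4916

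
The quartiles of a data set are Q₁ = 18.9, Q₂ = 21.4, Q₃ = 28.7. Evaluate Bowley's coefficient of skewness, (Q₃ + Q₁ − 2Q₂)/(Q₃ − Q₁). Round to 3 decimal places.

0.490

numerator: Q₃ + Q₁ − 2Q₂ = 28.7 + 18.9 − 2×21.4 = 4.8000
denominator: Q₃ − Q₁ = 28.7 − 18.9 = 9.8000
Bowley skewness = 4.8000 / 9.8000 ≈ 0.490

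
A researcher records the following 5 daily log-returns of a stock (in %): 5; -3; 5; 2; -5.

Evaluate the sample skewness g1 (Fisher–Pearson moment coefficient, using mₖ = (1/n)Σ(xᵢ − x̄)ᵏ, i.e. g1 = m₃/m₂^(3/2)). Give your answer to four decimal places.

-0.2866

x̄ = (5 - 3 + 5 + 2 - 5) / 5 = 0.8000
deviations (xᵢ − x̄): 4.2000, -3.8000, 4.2000, 1.2000, -5.8000
Σ(xᵢ − x̄)² = 84.8000 ⇒ m₂ = 84.8000/5 = 16.96000
Σ(xᵢ − x̄)³ = -100.0800 ⇒ m₃ = -100.0800/5 = -20.01600
m₂^(3/2) = 16.96000^(1.5) = 69.84555
g1 = m₃ / m₂^(3/2) = -20.01600 / 69.84555 ≈ -0.2866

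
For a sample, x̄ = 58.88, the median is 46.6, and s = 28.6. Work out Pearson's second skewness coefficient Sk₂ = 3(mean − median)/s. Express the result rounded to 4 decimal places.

1.2881

Sk₂ = 3(58.88 − 46.6) / 28.6 = 3 × 12.2800 / 28.6
    = 36.8400 / 28.6 ≈ 1.2881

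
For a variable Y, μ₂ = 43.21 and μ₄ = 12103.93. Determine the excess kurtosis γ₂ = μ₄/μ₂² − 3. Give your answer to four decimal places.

μ₂² = 43.21² = 1867.10410
μ₄/μ₂² = 12103.93 / 1867.10410 = 6.48273
γ₂ = 6.48273 − 3 ≈ 3.4827

3.4827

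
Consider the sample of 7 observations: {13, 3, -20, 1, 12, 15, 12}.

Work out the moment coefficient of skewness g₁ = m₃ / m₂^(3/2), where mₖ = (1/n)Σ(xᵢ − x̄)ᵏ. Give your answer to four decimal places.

-1.3455

x̄ = (13 + 3 - 20 + 1 + 12 + 15 + 12) / 7 = 5.1429
deviations (xᵢ − x̄): 7.8571, -2.1429, -25.1429, -4.1429, 6.8571, 9.8571, 6.8571
Σ(xᵢ − x̄)² = 906.8571 ⇒ m₂ = 906.8571/7 = 129.55102
Σ(xᵢ − x̄)³ = -13887.6735 ⇒ m₃ = -13887.6735/7 = -1983.95335
m₂^(3/2) = 129.55102^(1.5) = 1474.55595
g₁ = m₃ / m₂^(3/2) = -1983.95335 / 1474.55595 ≈ -1.3455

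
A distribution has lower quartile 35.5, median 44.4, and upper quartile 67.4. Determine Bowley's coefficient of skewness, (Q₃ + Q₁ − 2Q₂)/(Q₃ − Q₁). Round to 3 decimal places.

0.442

numerator: Q₃ + Q₁ − 2Q₂ = 67.4 + 35.5 − 2×44.4 = 14.1000
denominator: Q₃ − Q₁ = 67.4 − 35.5 = 31.9000
Bowley skewness = 14.1000 / 31.9000 ≈ 0.442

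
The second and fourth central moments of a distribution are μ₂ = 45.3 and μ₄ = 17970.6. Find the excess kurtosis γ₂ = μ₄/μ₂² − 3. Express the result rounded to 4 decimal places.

μ₂² = 45.3² = 2052.09000
μ₄/μ₂² = 17970.6 / 2052.09000 = 8.75722
γ₂ = 8.75722 − 3 ≈ 5.7572

5.7572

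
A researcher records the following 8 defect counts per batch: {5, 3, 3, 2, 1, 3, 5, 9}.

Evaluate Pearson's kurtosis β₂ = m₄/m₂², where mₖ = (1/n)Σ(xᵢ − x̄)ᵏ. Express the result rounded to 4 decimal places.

3.3750

x̄ = 3.8750
Σ(xᵢ − x̄)² = 42.8750 ⇒ m₂ = 5.35938
Σ(xᵢ − x̄)⁴ = 775.5254 ⇒ m₄ = 96.94067
m₂² = 28.72290
β₂ = m₄/m₂² = 96.94067 / 28.72290 ≈ 3.3750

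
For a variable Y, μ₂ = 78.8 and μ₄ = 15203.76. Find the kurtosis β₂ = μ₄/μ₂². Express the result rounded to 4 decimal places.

2.4485

μ₂² = 78.8² = 6209.44000
μ₄/μ₂² = 15203.76 / 6209.44000 = 2.44849
β₂ ≈ 2.4485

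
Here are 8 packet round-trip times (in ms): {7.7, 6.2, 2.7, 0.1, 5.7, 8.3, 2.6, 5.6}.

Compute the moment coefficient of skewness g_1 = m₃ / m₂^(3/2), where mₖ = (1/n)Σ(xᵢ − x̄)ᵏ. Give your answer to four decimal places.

-0.4315

x̄ = (7.7 + 6.2 + 2.7 + 0.1 + 5.7 + 8.3 + 2.6 + 5.6) / 8 = 4.8625
deviations (xᵢ − x̄): 2.8375, 1.3375, -2.1625, -4.7625, 0.8375, 3.4375, -2.2625, 0.7375
Σ(xᵢ − x̄)² = 55.3788 ⇒ m₂ = 55.3788/8 = 6.92234
Σ(xᵢ − x̄)³ = -62.8685 ⇒ m₃ = -62.8685/8 = -7.85856
m₂^(3/2) = 6.92234^(1.5) = 18.21293
g_1 = m₃ / m₂^(3/2) = -7.85856 / 18.21293 ≈ -0.4315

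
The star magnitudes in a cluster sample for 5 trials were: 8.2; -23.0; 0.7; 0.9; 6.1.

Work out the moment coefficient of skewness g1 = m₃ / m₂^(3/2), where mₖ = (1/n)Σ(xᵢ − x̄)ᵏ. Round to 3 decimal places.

-1.248

x̄ = (8.2 - 23.0 + 0.7 + 0.9 + 6.1) / 5 = -1.4200
deviations (xᵢ − x̄): 9.6200, -21.5800, 2.1200, 2.3200, 7.5200
Σ(xᵢ − x̄)² = 624.6680 ⇒ m₂ = 624.6680/5 = 124.93360
Σ(xᵢ − x̄)³ = -8712.1769 ⇒ m₃ = -8712.1769/5 = -1742.43538
m₂^(3/2) = 124.93360^(1.5) = 1396.42907
g1 = m₃ / m₂^(3/2) = -1742.43538 / 1396.42907 ≈ -1.248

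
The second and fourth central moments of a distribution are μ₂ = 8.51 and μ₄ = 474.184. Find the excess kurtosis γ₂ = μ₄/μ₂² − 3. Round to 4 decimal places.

μ₂² = 8.51² = 72.42010
μ₄/μ₂² = 474.184 / 72.42010 = 6.54768
γ₂ = 6.54768 − 3 ≈ 3.5477

3.5477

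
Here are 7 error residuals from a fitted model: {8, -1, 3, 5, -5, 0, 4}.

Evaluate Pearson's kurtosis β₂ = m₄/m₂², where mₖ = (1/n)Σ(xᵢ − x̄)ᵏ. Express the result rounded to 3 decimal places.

x̄ = 2.0000
Σ(xᵢ − x̄)² = 112.0000 ⇒ m₂ = 16.00000
Σ(xᵢ − x̄)⁴ = 3892.0000 ⇒ m₄ = 556.00000
m₂² = 256.00000
β₂ = m₄/m₂² = 556.00000 / 256.00000 ≈ 2.172

2.172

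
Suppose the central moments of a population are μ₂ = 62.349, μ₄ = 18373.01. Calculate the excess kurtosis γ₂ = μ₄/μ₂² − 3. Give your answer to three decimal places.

1.726

μ₂² = 62.349² = 3887.39780
μ₄/μ₂² = 18373.01 / 3887.39780 = 4.72630
γ₂ = 4.72630 − 3 ≈ 1.726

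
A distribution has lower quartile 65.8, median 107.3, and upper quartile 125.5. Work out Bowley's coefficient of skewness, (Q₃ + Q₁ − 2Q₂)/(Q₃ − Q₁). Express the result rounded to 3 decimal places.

-0.390

numerator: Q₃ + Q₁ − 2Q₂ = 125.5 + 65.8 − 2×107.3 = -23.3000
denominator: Q₃ − Q₁ = 125.5 − 65.8 = 59.7000
Bowley skewness = -23.3000 / 59.7000 ≈ -0.390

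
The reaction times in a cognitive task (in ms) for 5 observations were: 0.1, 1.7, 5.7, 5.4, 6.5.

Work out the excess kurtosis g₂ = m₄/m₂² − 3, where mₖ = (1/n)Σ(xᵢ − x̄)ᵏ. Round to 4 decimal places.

-1.5404

x̄ = 3.8800
Σ(xᵢ − x̄)² = 31.5280 ⇒ m₂ = 6.30560
Σ(xᵢ − x̄)⁴ = 290.1736 ⇒ m₄ = 58.03472
m₂² = 39.76059
g₂ = m₄/m₂² − 3 = 1.45960 − 3 ≈ -1.5404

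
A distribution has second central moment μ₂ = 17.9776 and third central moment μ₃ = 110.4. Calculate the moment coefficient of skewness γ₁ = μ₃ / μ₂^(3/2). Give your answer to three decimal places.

σ = √μ₂ = √17.9776 = 4.24000
σ³ = μ₂^(3/2) = 76.22502
γ₁ = μ₃/σ³ = 110.4 / 76.22502 ≈ 1.448

1.448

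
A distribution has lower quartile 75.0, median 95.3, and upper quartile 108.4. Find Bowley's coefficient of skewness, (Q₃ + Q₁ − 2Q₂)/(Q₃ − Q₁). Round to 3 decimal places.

-0.216

numerator: Q₃ + Q₁ − 2Q₂ = 108.4 + 75.0 − 2×95.3 = -7.2000
denominator: Q₃ − Q₁ = 108.4 − 75.0 = 33.4000
Bowley skewness = -7.2000 / 33.4000 ≈ -0.216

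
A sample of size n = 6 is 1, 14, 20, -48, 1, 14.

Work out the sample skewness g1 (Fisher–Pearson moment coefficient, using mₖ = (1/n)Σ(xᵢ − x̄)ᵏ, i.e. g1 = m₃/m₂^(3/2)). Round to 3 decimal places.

-1.424

x̄ = (1 + 14 + 20 - 48 + 1 + 14) / 6 = 0.3333
deviations (xᵢ − x̄): 0.6667, 13.6667, 19.6667, -48.3333, 0.6667, 13.6667
Σ(xᵢ − x̄)² = 3097.3333 ⇒ m₂ = 3097.3333/6 = 516.22222
Σ(xᵢ − x̄)³ = -100199.5556 ⇒ m₃ = -100199.5556/6 = -16699.92593
m₂^(3/2) = 516.22222^(1.5) = 11728.83952
g1 = m₃ / m₂^(3/2) = -16699.92593 / 11728.83952 ≈ -1.424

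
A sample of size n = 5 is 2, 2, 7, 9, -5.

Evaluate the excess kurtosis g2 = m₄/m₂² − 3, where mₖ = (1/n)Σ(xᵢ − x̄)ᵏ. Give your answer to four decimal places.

x̄ = 3.0000
Σ(xᵢ − x̄)² = 118.0000 ⇒ m₂ = 23.60000
Σ(xᵢ − x̄)⁴ = 5650.0000 ⇒ m₄ = 1130.00000
m₂² = 556.96000
g2 = m₄/m₂² − 3 = 2.02887 − 3 ≈ -0.9711

-0.9711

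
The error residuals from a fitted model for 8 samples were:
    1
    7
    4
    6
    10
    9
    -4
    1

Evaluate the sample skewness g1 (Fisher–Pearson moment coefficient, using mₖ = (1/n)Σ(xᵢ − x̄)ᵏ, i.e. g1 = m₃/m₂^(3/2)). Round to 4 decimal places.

-0.4474

x̄ = (1 + 7 + 4 + 6 + 10 + 9 - 4 + 1) / 8 = 4.2500
deviations (xᵢ − x̄): -3.2500, 2.7500, -0.2500, 1.7500, 5.7500, 4.7500, -8.2500, -3.2500
Σ(xᵢ − x̄)² = 155.5000 ⇒ m₂ = 155.5000/8 = 19.43750
Σ(xᵢ − x̄)³ = -306.7500 ⇒ m₃ = -306.7500/8 = -38.34375
m₂^(3/2) = 19.43750^(1.5) = 85.69601
g1 = m₃ / m₂^(3/2) = -38.34375 / 85.69601 ≈ -0.4474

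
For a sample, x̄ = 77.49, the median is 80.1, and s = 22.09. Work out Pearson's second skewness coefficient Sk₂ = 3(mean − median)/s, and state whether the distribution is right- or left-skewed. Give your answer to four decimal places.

-0.3545, left-skewed

Sk₂ = 3(77.49 − 80.1) / 22.09 = 3 × -2.6100 / 22.09
    = -7.8300 / 22.09 ≈ -0.3545
Sk₂ < 0 ⇒ mean < median ⇒ left-skewed (negative skew).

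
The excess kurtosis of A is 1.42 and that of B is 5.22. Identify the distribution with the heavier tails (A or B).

Higher excess kurtosis ⇒ heavier tails relative to the normal distribution.
1.42 vs 5.22: the larger is 5.22, so B has heavier tails.

B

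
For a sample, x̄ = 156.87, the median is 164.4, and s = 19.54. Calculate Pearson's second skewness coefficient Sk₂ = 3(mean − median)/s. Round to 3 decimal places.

-1.156

Sk₂ = 3(156.87 − 164.4) / 19.54 = 3 × -7.5300 / 19.54
    = -22.5900 / 19.54 ≈ -1.156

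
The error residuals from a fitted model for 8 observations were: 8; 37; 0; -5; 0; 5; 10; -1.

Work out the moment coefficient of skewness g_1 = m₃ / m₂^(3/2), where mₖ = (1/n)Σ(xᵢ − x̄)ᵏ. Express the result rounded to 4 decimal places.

1.6610

x̄ = (8 + 37 + 0 - 5 + 0 + 5 + 10 - 1) / 8 = 6.7500
deviations (xᵢ − x̄): 1.2500, 30.2500, -6.7500, -11.7500, -6.7500, -1.7500, 3.2500, -7.7500
Σ(xᵢ − x̄)² = 1219.5000 ⇒ m₂ = 1219.5000/8 = 152.43750
Σ(xᵢ − x̄)³ = 25008.7500 ⇒ m₃ = 25008.7500/8 = 3126.09375
m₂^(3/2) = 152.43750^(1.5) = 1882.07847
g_1 = m₃ / m₂^(3/2) = 3126.09375 / 1882.07847 ≈ 1.6610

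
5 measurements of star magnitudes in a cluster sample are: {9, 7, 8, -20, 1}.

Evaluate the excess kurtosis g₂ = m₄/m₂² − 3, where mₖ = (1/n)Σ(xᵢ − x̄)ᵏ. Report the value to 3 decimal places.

x̄ = 1.0000
Σ(xᵢ − x̄)² = 590.0000 ⇒ m₂ = 118.00000
Σ(xᵢ − x̄)⁴ = 202274.0000 ⇒ m₄ = 40454.80000
m₂² = 13924.00000
g₂ = m₄/m₂² − 3 = 2.90540 − 3 ≈ -0.095

-0.095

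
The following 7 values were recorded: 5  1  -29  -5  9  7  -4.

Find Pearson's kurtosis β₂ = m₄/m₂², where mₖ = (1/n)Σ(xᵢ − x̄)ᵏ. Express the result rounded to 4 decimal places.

3.7410

x̄ = -2.2857
Σ(xᵢ − x̄)² = 1001.4286 ⇒ m₂ = 143.06122
Σ(xᵢ − x̄)⁴ = 535954.9213 ⇒ m₄ = 76564.98875
m₂² = 20466.51395
β₂ = m₄/m₂² = 76564.98875 / 20466.51395 ≈ 3.7410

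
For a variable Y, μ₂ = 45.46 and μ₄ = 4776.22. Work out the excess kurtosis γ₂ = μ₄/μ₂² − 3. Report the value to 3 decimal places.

μ₂² = 45.46² = 2066.61160
μ₄/μ₂² = 4776.22 / 2066.61160 = 2.31114
γ₂ = 2.31114 − 3 ≈ -0.689

-0.689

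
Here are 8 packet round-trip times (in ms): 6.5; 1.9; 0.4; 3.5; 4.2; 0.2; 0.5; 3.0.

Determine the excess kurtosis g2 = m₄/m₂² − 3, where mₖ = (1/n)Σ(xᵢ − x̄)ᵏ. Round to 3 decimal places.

-0.776

x̄ = 2.5250
Σ(xᵢ − x̄)² = 34.1950 ⇒ m₂ = 4.27438
Σ(xᵢ − x̄)⁴ = 325.0652 ⇒ m₄ = 40.63316
m₂² = 18.27028
g2 = m₄/m₂² − 3 = 2.22400 − 3 ≈ -0.776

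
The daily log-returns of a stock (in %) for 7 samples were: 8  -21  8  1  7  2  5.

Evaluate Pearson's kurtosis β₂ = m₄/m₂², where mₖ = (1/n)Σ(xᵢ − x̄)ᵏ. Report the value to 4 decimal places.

x̄ = 1.4286
Σ(xᵢ − x̄)² = 633.7143 ⇒ m₂ = 90.53061
Σ(xᵢ − x̄)⁴ = 257906.0875 ⇒ m₄ = 36843.72678
m₂² = 8195.79175
β₂ = m₄/m₂² = 36843.72678 / 8195.79175 ≈ 4.4954

4.4954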